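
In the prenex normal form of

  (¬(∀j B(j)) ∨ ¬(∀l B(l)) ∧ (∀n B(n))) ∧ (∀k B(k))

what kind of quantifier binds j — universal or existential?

existential

Push ¬ through the quantifiers and connectives to reach negation normal form:
  ((∃j ¬B(j)) ∨ (∃l ¬B(l)) ∧ (∀n B(n))) ∧ (∀k B(k))
All bound variables are already distinct, so no renaming is needed.
Pull the quantifiers to the front (each side's bound variable is not free in the other side):
  ∃j ∃l ∀n ∀k ((¬B(j) ∨ ¬B(l) ∧ B(n)) ∧ B(k))
The quantifier ∀j sits under an odd number of negations, so it flips to ∃j.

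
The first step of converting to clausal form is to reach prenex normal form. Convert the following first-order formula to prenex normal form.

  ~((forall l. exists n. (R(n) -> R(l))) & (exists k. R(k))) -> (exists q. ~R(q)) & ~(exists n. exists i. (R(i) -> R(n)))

forall l. exists n. exists k. exists q. forall c. forall i. ((~R(n) | R(l)) & R(k) | ~R(q) & R(i) & ~R(c))

First replace A → B with ¬A ∨ B.
  ~~((forall l. exists n. (~R(n) | R(l))) & (exists k. R(k))) | (exists q. ~R(q)) & ~(exists n. exists i. (~R(i) | R(n)))
Push ¬ through the quantifiers and connectives to reach negation normal form:
  (forall l. exists n. (~R(n) | R(l))) & (exists k. R(k)) | (exists q. ~R(q)) & (forall n. forall i. (R(i) & ~R(n)))
Rename bound variables to avoid capture: n↦c.
  (forall l. exists n. (~R(n) | R(l))) & (exists k. R(k)) | (exists q. ~R(q)) & (forall c. forall i. (R(i) & ~R(c)))
Finally move all quantifiers to the prefix:
  forall l. exists n. exists k. exists q. forall c. forall i. ((~R(n) | R(l)) & R(k) | ~R(q) & R(i) & ~R(c))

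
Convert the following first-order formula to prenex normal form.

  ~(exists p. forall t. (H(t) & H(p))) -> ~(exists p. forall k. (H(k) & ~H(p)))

Eliminate → and ↔ using ¬ and ∨.
  ~~(exists p. forall t. (H(t) & H(p))) | ~(exists p. forall k. (H(k) & ~H(p)))
Move each ¬ inward, flipping quantifiers it crosses:
  (exists p. forall t. (H(t) & H(p))) | (forall p. exists k. (~H(k) | H(p)))
Rename bound variables to avoid capture: p↦z1.
  (exists p. forall t. (H(t) & H(p))) | (forall z1. exists k. (~H(k) | H(z1)))
Extract every quantifier outward, since the variables are now distinct and don't occur free across branches:
  exists p. forall t. forall z1. exists k. (H(t) & H(p) | ~H(k) | H(z1))

exists p. forall t. forall z1. exists k. (H(t) & H(p) | ~H(k) | H(z1))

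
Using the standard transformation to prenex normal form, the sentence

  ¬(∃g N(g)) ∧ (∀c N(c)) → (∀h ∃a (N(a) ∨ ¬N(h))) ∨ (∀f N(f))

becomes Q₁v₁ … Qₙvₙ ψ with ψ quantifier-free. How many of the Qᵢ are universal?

Rewrite implications/biconditionals: A → B as ¬A ∨ B.
  ¬(¬(∃g N(g)) ∧ (∀c N(c))) ∨ (∀h ∃a (N(a) ∨ ¬N(h))) ∨ (∀f N(f))
Drive negations inward (¬∀x A ≡ ∃x ¬A, ¬∃x A ≡ ∀x ¬A, De Morgan for ∧/∨):
  (∃g N(g)) ∨ (∃c ¬N(c)) ∨ (∀h ∃a (N(a) ∨ ¬N(h))) ∨ (∀f N(f))
All bound variables are already distinct, so no renaming is needed.
Pull the quantifiers to the front (each side's bound variable is not free in the other side):
  ∃g ∃c ∀h ∃a ∀f (N(g) ∨ ¬N(c) ∨ N(a) ∨ ¬N(h) ∨ N(f))
The prefix is ∃g ∃c ∀h ∃a ∀f: 2 universal, 3 existential.

2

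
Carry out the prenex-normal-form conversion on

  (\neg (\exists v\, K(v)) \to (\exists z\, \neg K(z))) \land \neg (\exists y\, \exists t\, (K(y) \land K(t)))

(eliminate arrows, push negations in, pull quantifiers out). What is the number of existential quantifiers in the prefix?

2

First replace A → B with ¬A ∨ B.
  (\neg \neg (\exists v\, K(v)) \lor (\exists z\, \neg K(z))) \land \neg (\exists y\, \exists t\, (K(y) \land K(t)))
Move each ¬ inward, flipping quantifiers it crosses:
  ((\exists v\, K(v)) \lor (\exists z\, \neg K(z))) \land (\forall y\, \forall t\, (\neg K(y) \lor \neg K(t)))
Finally move all quantifiers to the prefix:
  \exists v\, \exists z\, \forall y\, \forall t\, ((K(v) \lor \neg K(z)) \land (\neg K(y) \lor \neg K(t)))
The prefix is \exists v \exists z \forall y \forall t: 2 universal, 2 existential.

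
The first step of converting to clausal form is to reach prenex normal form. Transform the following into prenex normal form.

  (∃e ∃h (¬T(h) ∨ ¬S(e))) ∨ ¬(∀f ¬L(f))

Push ¬ through the quantifiers and connectives to reach negation normal form:
  (∃e ∃h (¬T(h) ∨ ¬S(e))) ∨ (∃f L(f))
All bound variables are already distinct, so no renaming is needed.
Finally move all quantifiers to the prefix:
  ∃e ∃h ∃f (¬T(h) ∨ ¬S(e) ∨ L(f))

∃e ∃h ∃f (¬T(h) ∨ ¬S(e) ∨ L(f))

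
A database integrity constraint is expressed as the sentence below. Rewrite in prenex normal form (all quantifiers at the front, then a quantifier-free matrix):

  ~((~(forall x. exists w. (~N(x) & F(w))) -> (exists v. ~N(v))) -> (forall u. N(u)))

forall x. exists w. exists v. exists u. ((~N(x) & F(w) | ~N(v)) & ~N(u))

First replace A → B with ¬A ∨ B.
  ~(~(~~(forall x. exists w. (~N(x) & F(w))) | (exists v. ~N(v))) | (forall u. N(u)))
Push ¬ through the quantifiers and connectives to reach negation normal form:
  ((forall x. exists w. (~N(x) & F(w))) | (exists v. ~N(v))) & (exists u. ~N(u))
All bound variables are already distinct, so no renaming is needed.
Pull the quantifiers to the front (each side's bound variable is not free in the other side):
  forall x. exists w. exists v. exists u. ((~N(x) & F(w) | ~N(v)) & ~N(u))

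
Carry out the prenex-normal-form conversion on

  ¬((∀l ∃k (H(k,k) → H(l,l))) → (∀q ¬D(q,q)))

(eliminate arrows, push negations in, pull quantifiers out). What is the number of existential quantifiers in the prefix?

Eliminate → and ↔ using ¬ and ∨.
  ¬(¬(∀l ∃k (¬H(k,k) ∨ H(l,l))) ∨ (∀q ¬D(q,q)))
Drive negations inward (¬∀x A ≡ ∃x ¬A, ¬∃x A ≡ ∀x ¬A, De Morgan for ∧/∨):
  (∀l ∃k (¬H(k,k) ∨ H(l,l))) ∧ (∃q D(q,q))
Pull the quantifiers to the front (each side's bound variable is not free in the other side):
  ∀l ∃k ∃q ((¬H(k,k) ∨ H(l,l)) ∧ D(q,q))
The prefix is ∀l ∃k ∃q: 1 universal, 2 existential.

2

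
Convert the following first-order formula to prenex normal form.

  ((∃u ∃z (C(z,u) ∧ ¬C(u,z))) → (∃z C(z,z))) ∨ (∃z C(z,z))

∀u ∀z ∃v ∃z1 (¬C(z,u) ∨ C(u,z) ∨ C(v,v) ∨ C(z1,z1))

First replace A → B with ¬A ∨ B.
  ¬(∃u ∃z (C(z,u) ∧ ¬C(u,z))) ∨ (∃z C(z,z)) ∨ (∃z C(z,z))
Drive negations inward (¬∀x A ≡ ∃x ¬A, ¬∃x A ≡ ∀x ¬A, De Morgan for ∧/∨):
  (∀u ∀z (¬C(z,u) ∨ C(u,z))) ∨ (∃z C(z,z)) ∨ (∃z C(z,z))
Rename bound variables to avoid capture: z↦v, z↦z1.
  (∀u ∀z (¬C(z,u) ∨ C(u,z))) ∨ (∃v C(v,v)) ∨ (∃z1 C(z1,z1))
Finally move all quantifiers to the prefix:
  ∀u ∀z ∃v ∃z1 (¬C(z,u) ∨ C(u,z) ∨ C(v,v) ∨ C(z1,z1))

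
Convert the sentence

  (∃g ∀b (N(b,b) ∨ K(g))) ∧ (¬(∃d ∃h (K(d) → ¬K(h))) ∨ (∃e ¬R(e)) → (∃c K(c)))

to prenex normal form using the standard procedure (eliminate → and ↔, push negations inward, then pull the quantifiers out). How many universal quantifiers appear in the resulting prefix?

First replace A → B with ¬A ∨ B.
  (∃g ∀b (N(b,b) ∨ K(g))) ∧ (¬(¬(∃d ∃h (¬K(d) ∨ ¬K(h))) ∨ (∃e ¬R(e))) ∨ (∃c K(c)))
Push ¬ through the quantifiers and connectives to reach negation normal form:
  (∃g ∀b (N(b,b) ∨ K(g))) ∧ ((∃d ∃h (¬K(d) ∨ ¬K(h))) ∧ (∀e R(e)) ∨ (∃c K(c)))
Finally move all quantifiers to the prefix:
  ∃g ∀b ∃d ∃h ∀e ∃c ((N(b,b) ∨ K(g)) ∧ ((¬K(d) ∨ ¬K(h)) ∧ R(e) ∨ K(c)))
The prefix is ∃g ∀b ∃d ∃h ∀e ∃c: 2 universal, 4 existential.

2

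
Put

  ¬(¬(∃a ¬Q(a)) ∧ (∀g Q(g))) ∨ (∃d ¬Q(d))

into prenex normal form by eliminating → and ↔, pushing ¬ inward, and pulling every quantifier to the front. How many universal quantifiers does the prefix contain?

0

Push ¬ through the quantifiers and connectives to reach negation normal form:
  (∃a ¬Q(a)) ∨ (∃g ¬Q(g)) ∨ (∃d ¬Q(d))
All bound variables are already distinct, so no renaming is needed.
Extract every quantifier outward, since the variables are now distinct and don't occur free across branches:
  ∃a ∃g ∃d (¬Q(a) ∨ ¬Q(g) ∨ ¬Q(d))
The prefix is ∃a ∃g ∃d: 0 universal, 3 existential.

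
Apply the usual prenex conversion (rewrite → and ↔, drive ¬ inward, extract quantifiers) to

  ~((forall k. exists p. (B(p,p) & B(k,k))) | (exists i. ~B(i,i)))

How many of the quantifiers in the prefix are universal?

Push ¬ through the quantifiers and connectives to reach negation normal form:
  (exists k. forall p. (~B(p,p) | ~B(k,k))) & (forall i. B(i,i))
Extract every quantifier outward, since the variables are now distinct and don't occur free across branches:
  exists k. forall p. forall i. ((~B(p,p) | ~B(k,k)) & B(i,i))
The prefix is exists k forall p forall i: 2 universal, 1 existential.

2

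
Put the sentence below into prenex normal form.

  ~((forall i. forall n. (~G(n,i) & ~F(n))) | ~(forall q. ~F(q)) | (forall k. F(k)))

Move each ¬ inward, flipping quantifiers it crosses:
  (exists i. exists n. (G(n,i) | F(n))) & (forall q. ~F(q)) & (exists k. ~F(k))
All bound variables are already distinct, so no renaming is needed.
Finally move all quantifiers to the prefix:
  exists i. exists n. forall q. exists k. ((G(n,i) | F(n)) & ~F(q) & ~F(k))

exists i. exists n. forall q. exists k. ((G(n,i) | F(n)) & ~F(q) & ~F(k))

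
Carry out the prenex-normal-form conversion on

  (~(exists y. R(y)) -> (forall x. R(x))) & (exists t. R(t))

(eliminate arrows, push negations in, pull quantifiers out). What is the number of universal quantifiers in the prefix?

Eliminate → and ↔ using ¬ and ∨.
  (~~(exists y. R(y)) | (forall x. R(x))) & (exists t. R(t))
Drive negations inward (¬∀x A ≡ ∃x ¬A, ¬∃x A ≡ ∀x ¬A, De Morgan for ∧/∨):
  ((exists y. R(y)) | (forall x. R(x))) & (exists t. R(t))
Extract every quantifier outward, since the variables are now distinct and don't occur free across branches:
  exists y. forall x. exists t. ((R(y) | R(x)) & R(t))
The prefix is exists y forall x exists t: 1 universal, 2 existential.

1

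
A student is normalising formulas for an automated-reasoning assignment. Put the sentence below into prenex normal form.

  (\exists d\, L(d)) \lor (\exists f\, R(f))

Extract every quantifier outward, since the variables are now distinct and don't occur free across branches:
  \exists d\, \exists f\, (L(d) \lor R(f))

\exists d\, \exists f\, (L(d) \lor R(f))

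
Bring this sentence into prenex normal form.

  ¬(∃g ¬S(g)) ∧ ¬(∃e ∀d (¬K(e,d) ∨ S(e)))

∀g ∀e ∃d (S(g) ∧ K(e,d) ∧ ¬S(e))

Drive negations inward (¬∀x A ≡ ∃x ¬A, ¬∃x A ≡ ∀x ¬A, De Morgan for ∧/∨):
  (∀g S(g)) ∧ (∀e ∃d (K(e,d) ∧ ¬S(e)))
Pull the quantifiers to the front (each side's bound variable is not free in the other side):
  ∀g ∀e ∃d (S(g) ∧ K(e,d) ∧ ¬S(e))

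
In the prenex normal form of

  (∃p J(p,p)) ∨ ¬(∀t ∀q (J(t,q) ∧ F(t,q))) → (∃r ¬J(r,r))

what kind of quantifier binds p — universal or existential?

Rewrite implications/biconditionals: A → B as ¬A ∨ B.
  ¬((∃p J(p,p)) ∨ ¬(∀t ∀q (J(t,q) ∧ F(t,q)))) ∨ (∃r ¬J(r,r))
Drive negations inward (¬∀x A ≡ ∃x ¬A, ¬∃x A ≡ ∀x ¬A, De Morgan for ∧/∨):
  (∀p ¬J(p,p)) ∧ (∀t ∀q (J(t,q) ∧ F(t,q))) ∨ (∃r ¬J(r,r))
All bound variables are already distinct, so no renaming is needed.
Extract every quantifier outward, since the variables are now distinct and don't occur free across branches:
  ∀p ∀t ∀q ∃r (¬J(p,p) ∧ J(t,q) ∧ F(t,q) ∨ ¬J(r,r))
The quantifier ∃p sits under an odd number of negations (counting the antecedent side of each →), so it flips to ∀p.

universal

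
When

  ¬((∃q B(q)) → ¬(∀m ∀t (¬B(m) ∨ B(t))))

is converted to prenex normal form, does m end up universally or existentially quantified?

universal

First replace A → B with ¬A ∨ B.
  ¬(¬(∃q B(q)) ∨ ¬(∀m ∀t (¬B(m) ∨ B(t))))
Move each ¬ inward, flipping quantifiers it crosses:
  (∃q B(q)) ∧ (∀m ∀t (¬B(m) ∨ B(t)))
All bound variables are already distinct, so no renaming is needed.
Extract every quantifier outward, since the variables are now distinct and don't occur free across branches:
  ∃q ∀m ∀t (B(q) ∧ (¬B(m) ∨ B(t)))
The quantifier ∀m sits under an even number of negations (counting the antecedent side of each →), so it remains universal.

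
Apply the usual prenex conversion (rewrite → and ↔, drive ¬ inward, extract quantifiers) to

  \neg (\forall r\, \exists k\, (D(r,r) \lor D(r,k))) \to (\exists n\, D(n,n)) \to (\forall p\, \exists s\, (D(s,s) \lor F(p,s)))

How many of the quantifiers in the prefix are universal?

3

Rewrite implications/biconditionals: A → B as ¬A ∨ B.
  \neg \neg (\forall r\, \exists k\, (D(r,r) \lor D(r,k))) \lor \neg (\exists n\, D(n,n)) \lor (\forall p\, \exists s\, (D(s,s) \lor F(p,s)))
Push ¬ through the quantifiers and connectives to reach negation normal form:
  (\forall r\, \exists k\, (D(r,r) \lor D(r,k))) \lor (\forall n\, \neg D(n,n)) \lor (\forall p\, \exists s\, (D(s,s) \lor F(p,s)))
All bound variables are already distinct, so no renaming is needed.
Pull the quantifiers to the front (each side's bound variable is not free in the other side):
  \forall r\, \exists k\, \forall n\, \forall p\, \exists s\, (D(r,r) \lor D(r,k) \lor \neg D(n,n) \lor D(s,s) \lor F(p,s))
The prefix is \forall r \exists k \forall n \forall p \exists s: 3 universal, 2 existential.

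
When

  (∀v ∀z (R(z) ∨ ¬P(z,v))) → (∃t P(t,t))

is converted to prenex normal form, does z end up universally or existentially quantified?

Eliminate → and ↔ using ¬ and ∨.
  ¬(∀v ∀z (R(z) ∨ ¬P(z,v))) ∨ (∃t P(t,t))
Drive negations inward (¬∀x A ≡ ∃x ¬A, ¬∃x A ≡ ∀x ¬A, De Morgan for ∧/∨):
  (∃v ∃z (¬R(z) ∧ P(z,v))) ∨ (∃t P(t,t))
Finally move all quantifiers to the prefix:
  ∃v ∃z ∃t (¬R(z) ∧ P(z,v) ∨ P(t,t))
The quantifier ∀z sits under an odd number of negations (counting the antecedent side of each →), so it flips to ∃z.

existential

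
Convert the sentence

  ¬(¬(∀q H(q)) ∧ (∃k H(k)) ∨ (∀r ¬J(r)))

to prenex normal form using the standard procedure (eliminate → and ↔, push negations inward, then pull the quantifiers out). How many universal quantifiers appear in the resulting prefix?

2

Push ¬ through the quantifiers and connectives to reach negation normal form:
  ((∀q H(q)) ∨ (∀k ¬H(k))) ∧ (∃r J(r))
All bound variables are already distinct, so no renaming is needed.
Extract every quantifier outward, since the variables are now distinct and don't occur free across branches:
  ∀q ∀k ∃r ((H(q) ∨ ¬H(k)) ∧ J(r))
The prefix is ∀q ∀k ∃r: 2 universal, 1 existential.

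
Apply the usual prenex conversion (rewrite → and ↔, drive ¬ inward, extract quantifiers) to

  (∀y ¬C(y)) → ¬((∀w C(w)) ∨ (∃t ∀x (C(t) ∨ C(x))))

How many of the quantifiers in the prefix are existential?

First replace A → B with ¬A ∨ B.
  ¬(∀y ¬C(y)) ∨ ¬((∀w C(w)) ∨ (∃t ∀x (C(t) ∨ C(x))))
Drive negations inward (¬∀x A ≡ ∃x ¬A, ¬∃x A ≡ ∀x ¬A, De Morgan for ∧/∨):
  (∃y C(y)) ∨ (∃w ¬C(w)) ∧ (∀t ∃x (¬C(t) ∧ ¬C(x)))
All bound variables are already distinct, so no renaming is needed.
Finally move all quantifiers to the prefix:
  ∃y ∃w ∀t ∃x (C(y) ∨ ¬C(w) ∧ ¬C(t) ∧ ¬C(x))
The prefix is ∃y ∃w ∀t ∃x: 1 universal, 3 existential.

3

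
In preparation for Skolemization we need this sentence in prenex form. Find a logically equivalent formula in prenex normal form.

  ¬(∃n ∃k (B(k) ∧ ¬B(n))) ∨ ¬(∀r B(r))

∀n ∀k ∃r (¬B(k) ∨ B(n) ∨ ¬B(r))

Push ¬ through the quantifiers and connectives to reach negation normal form:
  (∀n ∀k (¬B(k) ∨ B(n))) ∨ (∃r ¬B(r))
All bound variables are already distinct, so no renaming is needed.
Finally move all quantifiers to the prefix:
  ∀n ∀k ∃r (¬B(k) ∨ B(n) ∨ ¬B(r))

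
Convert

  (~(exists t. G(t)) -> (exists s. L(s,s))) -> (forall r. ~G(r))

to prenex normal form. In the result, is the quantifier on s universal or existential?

Eliminate → and ↔ using ¬ and ∨.
  ~(~~(exists t. G(t)) | (exists s. L(s,s))) | (forall r. ~G(r))
Push ¬ through the quantifiers and connectives to reach negation normal form:
  (forall t. ~G(t)) & (forall s. ~L(s,s)) | (forall r. ~G(r))
All bound variables are already distinct, so no renaming is needed.
Pull the quantifiers to the front (each side's bound variable is not free in the other side):
  forall t. forall s. forall r. (~G(t) & ~L(s,s) | ~G(r))
The quantifier exists s sits under an odd number of negations (counting the antecedent side of each →), so it flips to forall s.

universal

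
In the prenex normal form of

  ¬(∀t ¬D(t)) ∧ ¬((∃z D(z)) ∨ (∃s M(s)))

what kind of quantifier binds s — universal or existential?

universal

Move each ¬ inward, flipping quantifiers it crosses:
  (∃t D(t)) ∧ (∀z ¬D(z)) ∧ (∀s ¬M(s))
All bound variables are already distinct, so no renaming is needed.
Pull the quantifiers to the front (each side's bound variable is not free in the other side):
  ∃t ∀z ∀s (D(t) ∧ ¬D(z) ∧ ¬M(s))
The quantifier ∃s sits under an odd number of negations, so it flips to ∀s.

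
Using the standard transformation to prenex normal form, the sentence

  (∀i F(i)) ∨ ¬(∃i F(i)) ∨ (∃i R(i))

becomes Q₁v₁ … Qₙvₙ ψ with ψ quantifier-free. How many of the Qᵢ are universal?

2

Drive negations inward (¬∀x A ≡ ∃x ¬A, ¬∃x A ≡ ∀x ¬A, De Morgan for ∧/∨):
  (∀i F(i)) ∨ (∀i ¬F(i)) ∨ (∃i R(i))
Rename bound variables to avoid capture: i↦y, i↦v.
  (∀i F(i)) ∨ (∀y ¬F(y)) ∨ (∃v R(v))
Pull the quantifiers to the front (each side's bound variable is not free in the other side):
  ∀i ∀y ∃v (F(i) ∨ ¬F(y) ∨ R(v))
The prefix is ∀i ∀y ∃v: 2 universal, 1 existential.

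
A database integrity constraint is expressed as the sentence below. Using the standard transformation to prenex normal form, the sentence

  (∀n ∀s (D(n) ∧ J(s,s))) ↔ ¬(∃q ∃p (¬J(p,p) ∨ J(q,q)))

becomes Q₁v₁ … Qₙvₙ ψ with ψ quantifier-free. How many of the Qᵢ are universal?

Eliminate → and ↔ using ¬ and ∨; A ↔ B as (¬A ∨ B) ∧ (¬B ∨ A).
  (¬(∀n ∀s (D(n) ∧ J(s,s))) ∨ ¬(∃q ∃p (¬J(p,p) ∨ J(q,q)))) ∧ (¬¬(∃q ∃p (¬J(p,p) ∨ J(q,q))) ∨ (∀n ∀s (D(n) ∧ J(s,s))))
Drive negations inward (¬∀x A ≡ ∃x ¬A, ¬∃x A ≡ ∀x ¬A, De Morgan for ∧/∨):
  ((∃n ∃s (¬D(n) ∨ ¬J(s,s))) ∨ (∀q ∀p (J(p,p) ∧ ¬J(q,q)))) ∧ ((∃q ∃p (¬J(p,p) ∨ J(q,q))) ∨ (∀n ∀s (D(n) ∧ J(s,s))))
Standardize variables apart so no two quantifiers bind the same name: q↦c, p↦v, n↦y1, s↦y.
  ((∃n ∃s (¬D(n) ∨ ¬J(s,s))) ∨ (∀q ∀p (J(p,p) ∧ ¬J(q,q)))) ∧ ((∃c ∃v (¬J(v,v) ∨ J(c,c))) ∨ (∀y1 ∀y (D(y1) ∧ J(y,y))))
Finally move all quantifiers to the prefix:
  ∃n ∃s ∀q ∀p ∃c ∃v ∀y1 ∀y ((¬D(n) ∨ ¬J(s,s) ∨ J(p,p) ∧ ¬J(q,q)) ∧ (¬J(v,v) ∨ J(c,c) ∨ D(y1) ∧ J(y,y)))
The prefix is ∃n ∃s ∀q ∀p ∃c ∃v ∀y1 ∀y: 4 universal, 4 existential.

4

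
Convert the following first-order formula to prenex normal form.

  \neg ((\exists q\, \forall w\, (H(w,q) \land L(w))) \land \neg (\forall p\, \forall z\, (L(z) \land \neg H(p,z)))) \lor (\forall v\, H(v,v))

Move each ¬ inward, flipping quantifiers it crosses:
  (\forall q\, \exists w\, (\neg H(w,q) \lor \neg L(w))) \lor (\forall p\, \forall z\, (L(z) \land \neg H(p,z))) \lor (\forall v\, H(v,v))
All bound variables are already distinct, so no renaming is needed.
Pull the quantifiers to the front (each side's bound variable is not free in the other side):
  \forall q\, \exists w\, \forall p\, \forall z\, \forall v\, (\neg H(w,q) \lor \neg L(w) \lor L(z) \land \neg H(p,z) \lor H(v,v))

\forall q\, \exists w\, \forall p\, \forall z\, \forall v\, (\neg H(w,q) \lor \neg L(w) \lor L(z) \land \neg H(p,z) \lor H(v,v))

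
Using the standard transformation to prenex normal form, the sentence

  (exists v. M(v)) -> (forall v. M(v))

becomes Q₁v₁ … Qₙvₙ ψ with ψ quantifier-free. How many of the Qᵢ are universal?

Rewrite implications/biconditionals: A → B as ¬A ∨ B.
  ~(exists v. M(v)) | (forall v. M(v))
Drive negations inward (¬∀x A ≡ ∃x ¬A, ¬∃x A ≡ ∀x ¬A, De Morgan for ∧/∨):
  (forall v. ~M(v)) | (forall v. M(v))
Give each quantifier a distinct variable: v↦v1.
  (forall v. ~M(v)) | (forall v1. M(v1))
Finally move all quantifiers to the prefix:
  forall v. forall v1. (~M(v) | M(v1))
The prefix is forall v forall v1: 2 universal, 0 existential.

2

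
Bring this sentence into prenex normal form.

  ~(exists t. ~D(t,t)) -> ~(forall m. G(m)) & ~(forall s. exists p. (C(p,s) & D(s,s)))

Eliminate → and ↔ using ¬ and ∨.
  ~~(exists t. ~D(t,t)) | ~(forall m. G(m)) & ~(forall s. exists p. (C(p,s) & D(s,s)))
Push ¬ through the quantifiers and connectives to reach negation normal form:
  (exists t. ~D(t,t)) | (exists m. ~G(m)) & (exists s. forall p. (~C(p,s) | ~D(s,s)))
All bound variables are already distinct, so no renaming is needed.
Pull the quantifiers to the front (each side's bound variable is not free in the other side):
  exists t. exists m. exists s. forall p. (~D(t,t) | ~G(m) & (~C(p,s) | ~D(s,s)))

exists t. exists m. exists s. forall p. (~D(t,t) | ~G(m) & (~C(p,s) | ~D(s,s)))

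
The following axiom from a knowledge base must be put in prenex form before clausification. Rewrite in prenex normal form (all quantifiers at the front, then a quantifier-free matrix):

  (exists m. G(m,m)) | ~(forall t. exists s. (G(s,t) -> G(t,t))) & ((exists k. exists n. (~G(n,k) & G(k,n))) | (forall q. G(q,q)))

Eliminate → and ↔ using ¬ and ∨.
  (exists m. G(m,m)) | ~(forall t. exists s. (~G(s,t) | G(t,t))) & ((exists k. exists n. (~G(n,k) & G(k,n))) | (forall q. G(q,q)))
Move each ¬ inward, flipping quantifiers it crosses:
  (exists m. G(m,m)) | (exists t. forall s. (G(s,t) & ~G(t,t))) & ((exists k. exists n. (~G(n,k) & G(k,n))) | (forall q. G(q,q)))
All bound variables are already distinct, so no renaming is needed.
Pull the quantifiers to the front (each side's bound variable is not free in the other side):
  exists m. exists t. forall s. exists k. exists n. forall q. (G(m,m) | G(s,t) & ~G(t,t) & (~G(n,k) & G(k,n) | G(q,q)))

exists m. exists t. forall s. exists k. exists n. forall q. (G(m,m) | G(s,t) & ~G(t,t) & (~G(n,k) & G(k,n) | G(q,q)))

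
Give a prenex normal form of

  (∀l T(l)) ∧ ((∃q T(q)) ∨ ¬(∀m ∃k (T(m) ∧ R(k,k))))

Drive negations inward (¬∀x A ≡ ∃x ¬A, ¬∃x A ≡ ∀x ¬A, De Morgan for ∧/∨):
  (∀l T(l)) ∧ ((∃q T(q)) ∨ (∃m ∀k (¬T(m) ∨ ¬R(k,k))))
Pull the quantifiers to the front (each side's bound variable is not free in the other side):
  ∀l ∃q ∃m ∀k (T(l) ∧ (T(q) ∨ ¬T(m) ∨ ¬R(k,k)))

∀l ∃q ∃m ∀k (T(l) ∧ (T(q) ∨ ¬T(m) ∨ ¬R(k,k)))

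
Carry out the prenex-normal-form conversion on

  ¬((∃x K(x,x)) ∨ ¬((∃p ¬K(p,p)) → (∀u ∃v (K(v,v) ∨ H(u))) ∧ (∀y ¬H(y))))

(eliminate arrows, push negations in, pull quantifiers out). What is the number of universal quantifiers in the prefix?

4

Eliminate → and ↔ using ¬ and ∨.
  ¬((∃x K(x,x)) ∨ ¬(¬(∃p ¬K(p,p)) ∨ (∀u ∃v (K(v,v) ∨ H(u))) ∧ (∀y ¬H(y))))
Drive negations inward (¬∀x A ≡ ∃x ¬A, ¬∃x A ≡ ∀x ¬A, De Morgan for ∧/∨):
  (∀x ¬K(x,x)) ∧ ((∀p K(p,p)) ∨ (∀u ∃v (K(v,v) ∨ H(u))) ∧ (∀y ¬H(y)))
Finally move all quantifiers to the prefix:
  ∀x ∀p ∀u ∃v ∀y (¬K(x,x) ∧ (K(p,p) ∨ (K(v,v) ∨ H(u)) ∧ ¬H(y)))
The prefix is ∀x ∀p ∀u ∃v ∀y: 4 universal, 1 existential.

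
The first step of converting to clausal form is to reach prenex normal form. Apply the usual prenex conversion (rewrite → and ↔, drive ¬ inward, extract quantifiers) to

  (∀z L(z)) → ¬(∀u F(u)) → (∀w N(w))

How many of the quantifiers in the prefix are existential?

1

Eliminate → and ↔ using ¬ and ∨.
  ¬(∀z L(z)) ∨ ¬¬(∀u F(u)) ∨ (∀w N(w))
Move each ¬ inward, flipping quantifiers it crosses:
  (∃z ¬L(z)) ∨ (∀u F(u)) ∨ (∀w N(w))
Finally move all quantifiers to the prefix:
  ∃z ∀u ∀w (¬L(z) ∨ F(u) ∨ N(w))
The prefix is ∃z ∀u ∀w: 2 universal, 1 existential.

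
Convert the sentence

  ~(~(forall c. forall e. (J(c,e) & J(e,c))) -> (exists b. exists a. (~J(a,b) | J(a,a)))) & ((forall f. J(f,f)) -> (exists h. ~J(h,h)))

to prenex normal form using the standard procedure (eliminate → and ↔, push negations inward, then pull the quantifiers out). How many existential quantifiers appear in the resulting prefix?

Rewrite implications/biconditionals: A → B as ¬A ∨ B.
  ~(~~(forall c. forall e. (J(c,e) & J(e,c))) | (exists b. exists a. (~J(a,b) | J(a,a)))) & (~(forall f. J(f,f)) | (exists h. ~J(h,h)))
Move each ¬ inward, flipping quantifiers it crosses:
  (exists c. exists e. (~J(c,e) | ~J(e,c))) & (forall b. forall a. (J(a,b) & ~J(a,a))) & ((exists f. ~J(f,f)) | (exists h. ~J(h,h)))
Extract every quantifier outward, since the variables are now distinct and don't occur free across branches:
  exists c. exists e. forall b. forall a. exists f. exists h. ((~J(c,e) | ~J(e,c)) & J(a,b) & ~J(a,a) & (~J(f,f) | ~J(h,h)))
The prefix is exists c exists e forall b forall a exists f exists h: 2 universal, 4 existential.

4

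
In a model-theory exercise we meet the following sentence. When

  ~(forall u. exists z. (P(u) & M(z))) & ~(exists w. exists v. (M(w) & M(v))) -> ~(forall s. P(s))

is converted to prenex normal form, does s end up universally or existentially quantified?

existential

First replace A → B with ¬A ∨ B.
  ~(~(forall u. exists z. (P(u) & M(z))) & ~(exists w. exists v. (M(w) & M(v)))) | ~(forall s. P(s))
Drive negations inward (¬∀x A ≡ ∃x ¬A, ¬∃x A ≡ ∀x ¬A, De Morgan for ∧/∨):
  (forall u. exists z. (P(u) & M(z))) | (exists w. exists v. (M(w) & M(v))) | (exists s. ~P(s))
All bound variables are already distinct, so no renaming is needed.
Finally move all quantifiers to the prefix:
  forall u. exists z. exists w. exists v. exists s. (P(u) & M(z) | M(w) & M(v) | ~P(s))
The quantifier forall s sits under an odd number of negations (counting the antecedent side of each →), so it flips to exists s.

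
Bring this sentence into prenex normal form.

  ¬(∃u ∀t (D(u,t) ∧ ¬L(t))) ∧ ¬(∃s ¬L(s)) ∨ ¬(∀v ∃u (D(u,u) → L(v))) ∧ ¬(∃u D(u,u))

First replace A → B with ¬A ∨ B.
  ¬(∃u ∀t (D(u,t) ∧ ¬L(t))) ∧ ¬(∃s ¬L(s)) ∨ ¬(∀v ∃u (¬D(u,u) ∨ L(v))) ∧ ¬(∃u D(u,u))
Drive negations inward (¬∀x A ≡ ∃x ¬A, ¬∃x A ≡ ∀x ¬A, De Morgan for ∧/∨):
  (∀u ∃t (¬D(u,t) ∨ L(t))) ∧ (∀s L(s)) ∨ (∃v ∀u (D(u,u) ∧ ¬L(v))) ∧ (∀u ¬D(u,u))
Give each quantifier a distinct variable: u↦w1, u↦w.
  (∀u ∃t (¬D(u,t) ∨ L(t))) ∧ (∀s L(s)) ∨ (∃v ∀w1 (D(w1,w1) ∧ ¬L(v))) ∧ (∀w ¬D(w,w))
Pull the quantifiers to the front (each side's bound variable is not free in the other side):
  ∀u ∃t ∀s ∃v ∀w1 ∀w ((¬D(u,t) ∨ L(t)) ∧ L(s) ∨ D(w1,w1) ∧ ¬L(v) ∧ ¬D(w,w))

∀u ∃t ∀s ∃v ∀w1 ∀w ((¬D(u,t) ∨ L(t)) ∧ L(s) ∨ D(w1,w1) ∧ ¬L(v) ∧ ¬D(w,w))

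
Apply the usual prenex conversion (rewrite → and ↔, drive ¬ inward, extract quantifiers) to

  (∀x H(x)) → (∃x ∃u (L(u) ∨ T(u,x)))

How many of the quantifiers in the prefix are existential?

Eliminate → and ↔ using ¬ and ∨.
  ¬(∀x H(x)) ∨ (∃x ∃u (L(u) ∨ T(u,x)))
Drive negations inward (¬∀x A ≡ ∃x ¬A, ¬∃x A ≡ ∀x ¬A, De Morgan for ∧/∨):
  (∃x ¬H(x)) ∨ (∃x ∃u (L(u) ∨ T(u,x)))
Rename bound variables to avoid capture: x↦w1.
  (∃x ¬H(x)) ∨ (∃w1 ∃u (L(u) ∨ T(u,w1)))
Finally move all quantifiers to the prefix:
  ∃x ∃w1 ∃u (¬H(x) ∨ L(u) ∨ T(u,w1))
The prefix is ∃x ∃w1 ∃u: 0 universal, 3 existential.

3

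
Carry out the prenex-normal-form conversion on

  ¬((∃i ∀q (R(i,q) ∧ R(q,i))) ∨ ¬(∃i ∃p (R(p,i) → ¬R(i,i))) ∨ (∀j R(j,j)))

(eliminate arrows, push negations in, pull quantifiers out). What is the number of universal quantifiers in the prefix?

Eliminate → and ↔ using ¬ and ∨.
  ¬((∃i ∀q (R(i,q) ∧ R(q,i))) ∨ ¬(∃i ∃p (¬R(p,i) ∨ ¬R(i,i))) ∨ (∀j R(j,j)))
Drive negations inward (¬∀x A ≡ ∃x ¬A, ¬∃x A ≡ ∀x ¬A, De Morgan for ∧/∨):
  (∀i ∃q (¬R(i,q) ∨ ¬R(q,i))) ∧ (∃i ∃p (¬R(p,i) ∨ ¬R(i,i))) ∧ (∃j ¬R(j,j))
Rename bound variables to avoid capture: i↦z.
  (∀i ∃q (¬R(i,q) ∨ ¬R(q,i))) ∧ (∃z ∃p (¬R(p,z) ∨ ¬R(z,z))) ∧ (∃j ¬R(j,j))
Extract every quantifier outward, since the variables are now distinct and don't occur free across branches:
  ∀i ∃q ∃z ∃p ∃j ((¬R(i,q) ∨ ¬R(q,i)) ∧ (¬R(p,z) ∨ ¬R(z,z)) ∧ ¬R(j,j))
The prefix is ∀i ∃q ∃z ∃p ∃j: 1 universal, 4 existential.

1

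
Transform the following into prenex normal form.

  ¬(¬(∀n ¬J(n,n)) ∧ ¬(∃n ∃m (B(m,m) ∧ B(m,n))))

∀n ∃u ∃m (¬J(n,n) ∨ B(m,m) ∧ B(m,u))

Push ¬ through the quantifiers and connectives to reach negation normal form:
  (∀n ¬J(n,n)) ∨ (∃n ∃m (B(m,m) ∧ B(m,n)))
Give each quantifier a distinct variable: n↦u.
  (∀n ¬J(n,n)) ∨ (∃u ∃m (B(m,m) ∧ B(m,u)))
Pull the quantifiers to the front (each side's bound variable is not free in the other side):
  ∀n ∃u ∃m (¬J(n,n) ∨ B(m,m) ∧ B(m,u))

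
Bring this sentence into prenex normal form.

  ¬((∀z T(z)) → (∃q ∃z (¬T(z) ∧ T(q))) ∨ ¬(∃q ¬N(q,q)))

First replace A → B with ¬A ∨ B.
  ¬(¬(∀z T(z)) ∨ (∃q ∃z (¬T(z) ∧ T(q))) ∨ ¬(∃q ¬N(q,q)))
Drive negations inward (¬∀x A ≡ ∃x ¬A, ¬∃x A ≡ ∀x ¬A, De Morgan for ∧/∨):
  (∀z T(z)) ∧ (∀q ∀z (T(z) ∨ ¬T(q))) ∧ (∃q ¬N(q,q))
Rename bound variables to avoid capture: z↦v, q↦r.
  (∀z T(z)) ∧ (∀q ∀v (T(v) ∨ ¬T(q))) ∧ (∃r ¬N(r,r))
Pull the quantifiers to the front (each side's bound variable is not free in the other side):
  ∀z ∀q ∀v ∃r (T(z) ∧ (T(v) ∨ ¬T(q)) ∧ ¬N(r,r))

∀z ∀q ∀v ∃r (T(z) ∧ (T(v) ∨ ¬T(q)) ∧ ¬N(r,r))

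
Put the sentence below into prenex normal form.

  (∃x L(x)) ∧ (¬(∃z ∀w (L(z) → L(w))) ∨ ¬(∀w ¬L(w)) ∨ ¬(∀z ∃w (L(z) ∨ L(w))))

∃x ∀z ∃w ∃v1 ∃z1 ∀v (L(x) ∧ (L(z) ∧ ¬L(w) ∨ L(v1) ∨ ¬L(z1) ∧ ¬L(v)))

Rewrite implications/biconditionals: A → B as ¬A ∨ B.
  (∃x L(x)) ∧ (¬(∃z ∀w (¬L(z) ∨ L(w))) ∨ ¬(∀w ¬L(w)) ∨ ¬(∀z ∃w (L(z) ∨ L(w))))
Move each ¬ inward, flipping quantifiers it crosses:
  (∃x L(x)) ∧ ((∀z ∃w (L(z) ∧ ¬L(w))) ∨ (∃w L(w)) ∨ (∃z ∀w (¬L(z) ∧ ¬L(w))))
Rename bound variables to avoid capture: w↦v1, z↦z1, w↦v.
  (∃x L(x)) ∧ ((∀z ∃w (L(z) ∧ ¬L(w))) ∨ (∃v1 L(v1)) ∨ (∃z1 ∀v (¬L(z1) ∧ ¬L(v))))
Extract every quantifier outward, since the variables are now distinct and don't occur free across branches:
  ∃x ∀z ∃w ∃v1 ∃z1 ∀v (L(x) ∧ (L(z) ∧ ¬L(w) ∨ L(v1) ∨ ¬L(z1) ∧ ¬L(v)))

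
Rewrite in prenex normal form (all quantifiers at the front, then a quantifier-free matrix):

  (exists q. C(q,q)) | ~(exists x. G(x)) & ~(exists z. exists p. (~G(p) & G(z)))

Push ¬ through the quantifiers and connectives to reach negation normal form:
  (exists q. C(q,q)) | (forall x. ~G(x)) & (forall z. forall p. (G(p) | ~G(z)))
All bound variables are already distinct, so no renaming is needed.
Pull the quantifiers to the front (each side's bound variable is not free in the other side):
  exists q. forall x. forall z. forall p. (C(q,q) | ~G(x) & (G(p) | ~G(z)))

exists q. forall x. forall z. forall p. (C(q,q) | ~G(x) & (G(p) | ~G(z)))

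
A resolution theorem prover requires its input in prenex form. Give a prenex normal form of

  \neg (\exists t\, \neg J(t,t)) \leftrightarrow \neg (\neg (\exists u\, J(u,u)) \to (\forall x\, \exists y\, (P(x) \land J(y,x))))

Eliminate → and ↔ using ¬ and ∨; A ↔ B as (¬A ∨ B) ∧ (¬B ∨ A).
  (\neg \neg (\exists t\, \neg J(t,t)) \lor \neg (\neg \neg (\exists u\, J(u,u)) \lor (\forall x\, \exists y\, (P(x) \land J(y,x))))) \land (\neg \neg (\neg \neg (\exists u\, J(u,u)) \lor (\forall x\, \exists y\, (P(x) \land J(y,x)))) \lor \neg (\exists t\, \neg J(t,t)))
Push ¬ through the quantifiers and connectives to reach negation normal form:
  ((\exists t\, \neg J(t,t)) \lor (\forall u\, \neg J(u,u)) \land (\exists x\, \forall y\, (\neg P(x) \lor \neg J(y,x)))) \land ((\exists u\, J(u,u)) \lor (\forall x\, \exists y\, (P(x) \land J(y,x))) \lor (\forall t\, J(t,t)))
Rename bound variables to avoid capture: u↦v, x↦w1, y↦y1, t↦c.
  ((\exists t\, \neg J(t,t)) \lor (\forall u\, \neg J(u,u)) \land (\exists x\, \forall y\, (\neg P(x) \lor \neg J(y,x)))) \land ((\exists v\, J(v,v)) \lor (\forall w1\, \exists y1\, (P(w1) \land J(y1,w1))) \lor (\forall c\, J(c,c)))
Finally move all quantifiers to the prefix:
  \exists t\, \forall u\, \exists x\, \forall y\, \exists v\, \forall w1\, \exists y1\, \forall c\, ((\neg J(t,t) \lor \neg J(u,u) \land (\neg P(x) \lor \neg J(y,x))) \land (J(v,v) \lor P(w1) \land J(y1,w1) \lor J(c,c)))

\exists t\, \forall u\, \exists x\, \forall y\, \exists v\, \forall w1\, \exists y1\, \forall c\, ((\neg J(t,t) \lor \neg J(u,u) \land (\neg P(x) \lor \neg J(y,x))) \land (J(v,v) \lor P(w1) \land J(y1,w1) \lor J(c,c)))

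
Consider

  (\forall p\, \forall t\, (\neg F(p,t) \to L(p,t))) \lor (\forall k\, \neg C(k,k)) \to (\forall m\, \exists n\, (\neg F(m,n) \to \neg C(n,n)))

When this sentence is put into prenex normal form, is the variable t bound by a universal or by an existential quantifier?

existential

Eliminate → and ↔ using ¬ and ∨.
  \neg ((\forall p\, \forall t\, (\neg \neg F(p,t) \lor L(p,t))) \lor (\forall k\, \neg C(k,k))) \lor (\forall m\, \exists n\, (\neg \neg F(m,n) \lor \neg C(n,n)))
Drive negations inward (¬∀x A ≡ ∃x ¬A, ¬∃x A ≡ ∀x ¬A, De Morgan for ∧/∨):
  (\exists p\, \exists t\, (\neg F(p,t) \land \neg L(p,t))) \land (\exists k\, C(k,k)) \lor (\forall m\, \exists n\, (F(m,n) \lor \neg C(n,n)))
Extract every quantifier outward, since the variables are now distinct and don't occur free across branches:
  \exists p\, \exists t\, \exists k\, \forall m\, \exists n\, (\neg F(p,t) \land \neg L(p,t) \land C(k,k) \lor F(m,n) \lor \neg C(n,n))
The quantifier \forall t sits under an odd number of negations (counting the antecedent side of each →), so it flips to \exists t.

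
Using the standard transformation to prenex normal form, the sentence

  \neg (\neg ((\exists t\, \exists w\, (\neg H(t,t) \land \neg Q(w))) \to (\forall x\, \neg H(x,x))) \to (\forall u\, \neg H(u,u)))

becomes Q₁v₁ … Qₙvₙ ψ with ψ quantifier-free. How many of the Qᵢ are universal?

0

Eliminate → and ↔ using ¬ and ∨.
  \neg (\neg \neg (\neg (\exists t\, \exists w\, (\neg H(t,t) \land \neg Q(w))) \lor (\forall x\, \neg H(x,x))) \lor (\forall u\, \neg H(u,u)))
Drive negations inward (¬∀x A ≡ ∃x ¬A, ¬∃x A ≡ ∀x ¬A, De Morgan for ∧/∨):
  (\exists t\, \exists w\, (\neg H(t,t) \land \neg Q(w))) \land (\exists x\, H(x,x)) \land (\exists u\, H(u,u))
Extract every quantifier outward, since the variables are now distinct and don't occur free across branches:
  \exists t\, \exists w\, \exists x\, \exists u\, (\neg H(t,t) \land \neg Q(w) \land H(x,x) \land H(u,u))
The prefix is \exists t \exists w \exists x \exists u: 0 universal, 4 existential.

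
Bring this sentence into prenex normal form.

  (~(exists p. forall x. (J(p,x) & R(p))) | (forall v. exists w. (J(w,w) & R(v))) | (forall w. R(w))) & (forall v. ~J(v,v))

forall p. exists x. forall v. exists w. forall s. forall u1. ((~J(p,x) | ~R(p) | J(w,w) & R(v) | R(s)) & ~J(u1,u1))

Drive negations inward (¬∀x A ≡ ∃x ¬A, ¬∃x A ≡ ∀x ¬A, De Morgan for ∧/∨):
  ((forall p. exists x. (~J(p,x) | ~R(p))) | (forall v. exists w. (J(w,w) & R(v))) | (forall w. R(w))) & (forall v. ~J(v,v))
Give each quantifier a distinct variable: w↦s, v↦u1.
  ((forall p. exists x. (~J(p,x) | ~R(p))) | (forall v. exists w. (J(w,w) & R(v))) | (forall s. R(s))) & (forall u1. ~J(u1,u1))
Pull the quantifiers to the front (each side's bound variable is not free in the other side):
  forall p. exists x. forall v. exists w. forall s. forall u1. ((~J(p,x) | ~R(p) | J(w,w) & R(v) | R(s)) & ~J(u1,u1))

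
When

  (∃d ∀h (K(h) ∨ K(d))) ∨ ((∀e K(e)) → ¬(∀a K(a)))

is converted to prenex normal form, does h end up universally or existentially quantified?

universal

First replace A → B with ¬A ∨ B.
  (∃d ∀h (K(h) ∨ K(d))) ∨ ¬(∀e K(e)) ∨ ¬(∀a K(a))
Drive negations inward (¬∀x A ≡ ∃x ¬A, ¬∃x A ≡ ∀x ¬A, De Morgan for ∧/∨):
  (∃d ∀h (K(h) ∨ K(d))) ∨ (∃e ¬K(e)) ∨ (∃a ¬K(a))
Pull the quantifiers to the front (each side's bound variable is not free in the other side):
  ∃d ∀h ∃e ∃a (K(h) ∨ K(d) ∨ ¬K(e) ∨ ¬K(a))
The quantifier ∀h sits under an even number of negations (counting the antecedent side of each →), so it remains universal.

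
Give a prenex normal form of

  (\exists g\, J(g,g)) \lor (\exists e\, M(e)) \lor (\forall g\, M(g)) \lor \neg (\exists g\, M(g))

\exists g\, \exists e\, \forall y\, \forall b\, (J(g,g) \lor M(e) \lor M(y) \lor \neg M(b))

Drive negations inward (¬∀x A ≡ ∃x ¬A, ¬∃x A ≡ ∀x ¬A, De Morgan for ∧/∨):
  (\exists g\, J(g,g)) \lor (\exists e\, M(e)) \lor (\forall g\, M(g)) \lor (\forall g\, \neg M(g))
Standardize variables apart so no two quantifiers bind the same name: g↦y, g↦b.
  (\exists g\, J(g,g)) \lor (\exists e\, M(e)) \lor (\forall y\, M(y)) \lor (\forall b\, \neg M(b))
Finally move all quantifiers to the prefix:
  \exists g\, \exists e\, \forall y\, \forall b\, (J(g,g) \lor M(e) \lor M(y) \lor \neg M(b))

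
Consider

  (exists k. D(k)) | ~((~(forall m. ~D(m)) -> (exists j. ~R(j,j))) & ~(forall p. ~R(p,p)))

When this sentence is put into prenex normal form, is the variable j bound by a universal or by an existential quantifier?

First replace A → B with ¬A ∨ B.
  (exists k. D(k)) | ~((~~(forall m. ~D(m)) | (exists j. ~R(j,j))) & ~(forall p. ~R(p,p)))
Push ¬ through the quantifiers and connectives to reach negation normal form:
  (exists k. D(k)) | (exists m. D(m)) & (forall j. R(j,j)) | (forall p. ~R(p,p))
All bound variables are already distinct, so no renaming is needed.
Pull the quantifiers to the front (each side's bound variable is not free in the other side):
  exists k. exists m. forall j. forall p. (D(k) | D(m) & R(j,j) | ~R(p,p))
The quantifier exists j sits under an odd number of negations (counting the antecedent side of each →), so it flips to forall j.

universal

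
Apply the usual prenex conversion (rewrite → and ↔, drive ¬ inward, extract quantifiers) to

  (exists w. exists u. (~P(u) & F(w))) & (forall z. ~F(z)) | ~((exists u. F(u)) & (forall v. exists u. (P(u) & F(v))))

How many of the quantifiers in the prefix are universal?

3

Move each ¬ inward, flipping quantifiers it crosses:
  (exists w. exists u. (~P(u) & F(w))) & (forall z. ~F(z)) | (forall u. ~F(u)) | (exists v. forall u. (~P(u) | ~F(v)))
Standardize variables apart so no two quantifiers bind the same name: u↦c, u↦x1.
  (exists w. exists u. (~P(u) & F(w))) & (forall z. ~F(z)) | (forall c. ~F(c)) | (exists v. forall x1. (~P(x1) | ~F(v)))
Finally move all quantifiers to the prefix:
  exists w. exists u. forall z. forall c. exists v. forall x1. (~P(u) & F(w) & ~F(z) | ~F(c) | ~P(x1) | ~F(v))
The prefix is exists w exists u forall z forall c exists v forall x1: 3 universal, 3 existential.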